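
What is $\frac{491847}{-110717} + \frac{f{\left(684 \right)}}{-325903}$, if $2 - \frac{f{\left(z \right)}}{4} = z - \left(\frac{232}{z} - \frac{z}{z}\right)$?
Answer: $- \frac{27358646399831}{6170193419121} \approx -4.434$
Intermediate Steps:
$f{\left(z \right)} = 4 - 4 z + \frac{928}{z}$ ($f{\left(z \right)} = 8 - 4 \left(z - \left(\frac{232}{z} - \frac{z}{z}\right)\right) = 8 - 4 \left(z + \left(1 - \frac{232}{z}\right)\right) = 8 - 4 \left(1 + z - \frac{232}{z}\right) = 8 - \left(4 - \frac{928}{z} + 4 z\right) = 4 - 4 z + \frac{928}{z}$)
$\frac{491847}{-110717} + \frac{f{\left(684 \right)}}{-325903} = \frac{491847}{-110717} + \frac{4 - 2736 + \frac{928}{684}}{-325903} = 491847 \left(- \frac{1}{110717}\right) + \left(4 - 2736 + 928 \cdot \frac{1}{684}\right) \left(- \frac{1}{325903}\right) = - \frac{491847}{110717} + \left(4 - 2736 + \frac{232}{171}\right) \left(- \frac{1}{325903}\right) = - \frac{491847}{110717} - - \frac{466940}{55729413} = - \frac{491847}{110717} + \frac{466940}{55729413} = - \frac{27358646399831}{6170193419121}$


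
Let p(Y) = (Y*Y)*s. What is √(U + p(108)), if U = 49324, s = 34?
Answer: 70*√91 ≈ 667.76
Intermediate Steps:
p(Y) = 34*Y² (p(Y) = (Y*Y)*34 = Y²*34 = 34*Y²)
√(U + p(108)) = √(49324 + 34*108²) = √(49324 + 34*11664) = √(49324 + 396576) = √445900 = 70*√91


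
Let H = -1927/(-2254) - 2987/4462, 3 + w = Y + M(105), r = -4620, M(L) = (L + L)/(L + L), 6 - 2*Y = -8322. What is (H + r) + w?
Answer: -50047824/109319 ≈ -457.81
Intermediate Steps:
Y = 4164 (Y = 3 - ½*(-8322) = 3 + 4161 = 4164)
M(L) = 1 (M(L) = (2*L)/((2*L)) = (2*L)*(1/(2*L)) = 1)
w = 4162 (w = -3 + (4164 + 1) = -3 + 4165 = 4162)
H = 20278/109319 (H = -1927*(-1/2254) - 2987*1/4462 = 1927/2254 - 2987/4462 = 20278/109319 ≈ 0.18549)
(H + r) + w = (20278/109319 - 4620) + 4162 = -505033502/109319 + 4162 = -50047824/109319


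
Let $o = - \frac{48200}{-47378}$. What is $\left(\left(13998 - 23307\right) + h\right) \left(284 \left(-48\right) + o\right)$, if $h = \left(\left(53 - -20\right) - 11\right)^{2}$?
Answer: $\frac{1764672261820}{23689} \approx 7.4493 \cdot 10^{7}$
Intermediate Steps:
$h = 3844$ ($h = \left(\left(53 + 20\right) - 11\right)^{2} = \left(73 - 11\right)^{2} = 62^{2} = 3844$)
$o = \frac{24100}{23689}$ ($o = \left(-48200\right) \left(- \frac{1}{47378}\right) = \frac{24100}{23689} \approx 1.0173$)
$\left(\left(13998 - 23307\right) + h\right) \left(284 \left(-48\right) + o\right) = \left(\left(13998 - 23307\right) + 3844\right) \left(284 \left(-48\right) + \frac{24100}{23689}\right) = \left(\left(13998 - 23307\right) + 3844\right) \left(-13632 + \frac{24100}{23689}\right) = \left(-9309 + 3844\right) \left(- \frac{322904348}{23689}\right) = \left(-5465\right) \left(- \frac{322904348}{23689}\right) = \frac{1764672261820}{23689}$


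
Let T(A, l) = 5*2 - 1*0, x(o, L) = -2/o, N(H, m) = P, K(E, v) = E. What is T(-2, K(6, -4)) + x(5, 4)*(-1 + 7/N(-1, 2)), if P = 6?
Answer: 149/15 ≈ 9.9333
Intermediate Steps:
N(H, m) = 6
T(A, l) = 10 (T(A, l) = 10 + 0 = 10)
T(-2, K(6, -4)) + x(5, 4)*(-1 + 7/N(-1, 2)) = 10 + (-2/5)*(-1 + 7/6) = 10 + (-2*⅕)*(-1 + 7*(⅙)) = 10 - 2*(-1 + 7/6)/5 = 10 - ⅖*⅙ = 10 - 1/15 = 149/15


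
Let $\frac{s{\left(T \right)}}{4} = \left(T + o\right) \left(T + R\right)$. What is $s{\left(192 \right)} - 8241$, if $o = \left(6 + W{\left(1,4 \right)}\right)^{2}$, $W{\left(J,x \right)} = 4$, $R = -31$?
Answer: $179807$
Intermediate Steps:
$o = 100$ ($o = \left(6 + 4\right)^{2} = 10^{2} = 100$)
$s{\left(T \right)} = 4 \left(-31 + T\right) \left(100 + T\right)$ ($s{\left(T \right)} = 4 \left(T + 100\right) \left(T - 31\right) = 4 \left(100 + T\right) \left(-31 + T\right) = 4 \left(-31 + T\right) \left(100 + T\right)$)
$s{\left(192 \right)} - 8241 = \left(-12400 + 4 \cdot 192^{2} + 276 \cdot 192\right) - 8241 = \left(-12400 + 4 \cdot 36864 + 52992\right) - 8241 = \left(-12400 + 147456 + 52992\right) - 8241 = 188048 - 8241 = 179807$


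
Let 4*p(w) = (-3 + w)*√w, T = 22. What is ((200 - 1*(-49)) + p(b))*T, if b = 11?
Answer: 5478 + 44*√11 ≈ 5623.9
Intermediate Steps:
p(w) = √w*(-3 + w)/4 (p(w) = ((-3 + w)*√w)/4 = (√w*(-3 + w))/4 = √w*(-3 + w)/4)
((200 - 1*(-49)) + p(b))*T = ((200 - 1*(-49)) + √11*(-3 + 11)/4)*22 = ((200 + 49) + (¼)*√11*8)*22 = (249 + 2*√11)*22 = 5478 + 44*√11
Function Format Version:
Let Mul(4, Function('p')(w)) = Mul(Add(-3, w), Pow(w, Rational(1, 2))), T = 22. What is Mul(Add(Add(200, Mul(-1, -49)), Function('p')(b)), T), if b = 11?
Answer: Add(5478, Mul(44, Pow(11, Rational(1, 2)))) ≈ 5623.9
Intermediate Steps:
Function('p')(w) = Mul(Rational(1, 4), Pow(w, Rational(1, 2)), Add(-3, w)) (Function('p')(w) = Mul(Rational(1, 4), Mul(Add(-3, w), Pow(w, Rational(1, 2)))) = Mul(Rational(1, 4), Mul(Pow(w, Rational(1, 2)), Add(-3, w))) = Mul(Rational(1, 4), Pow(w, Rational(1, 2)), Add(-3, w)))
Mul(Add(Add(200, Mul(-1, -49)), Function('p')(b)), T) = Mul(Add(Add(200, Mul(-1, -49)), Mul(Rational(1, 4), Pow(11, Rational(1, 2)), Add(-3, 11))), 22) = Mul(Add(Add(200, 49), Mul(Rational(1, 4), Pow(11, Rational(1, 2)), 8)), 22) = Mul(Add(249, Mul(2, Pow(11, Rational(1, 2)))), 22) = Add(5478, Mul(44, Pow(11, Rational(1, 2))))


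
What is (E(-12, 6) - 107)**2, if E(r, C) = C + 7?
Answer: 8836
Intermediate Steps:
E(r, C) = 7 + C
(E(-12, 6) - 107)**2 = ((7 + 6) - 107)**2 = (13 - 107)**2 = (-94)**2 = 8836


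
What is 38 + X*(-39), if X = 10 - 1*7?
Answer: -79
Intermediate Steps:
X = 3 (X = 10 - 7 = 3)
38 + X*(-39) = 38 + 3*(-39) = 38 - 117 = -79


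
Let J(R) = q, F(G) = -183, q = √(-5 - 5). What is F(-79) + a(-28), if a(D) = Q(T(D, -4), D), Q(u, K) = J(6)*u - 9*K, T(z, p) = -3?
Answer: 69 - 3*I*√10 ≈ 69.0 - 9.4868*I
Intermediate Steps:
q = I*√10 (q = √(-10) = I*√10 ≈ 3.1623*I)
J(R) = I*√10
Q(u, K) = -9*K + I*u*√10 (Q(u, K) = (I*√10)*u - 9*K = I*u*√10 - 9*K = -9*K + I*u*√10)
a(D) = -9*D - 3*I*√10 (a(D) = -9*D + I*(-3)*√10 = -9*D - 3*I*√10)
F(-79) + a(-28) = -183 + (-9*(-28) - 3*I*√10) = -183 + (252 - 3*I*√10) = 69 - 3*I*√10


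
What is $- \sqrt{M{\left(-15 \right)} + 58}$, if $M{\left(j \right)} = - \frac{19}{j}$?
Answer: $- \frac{\sqrt{13335}}{15} \approx -7.6985$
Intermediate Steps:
$- \sqrt{M{\left(-15 \right)} + 58} = - \sqrt{- \frac{19}{-15} + 58} = - \sqrt{\left(-19\right) \left(- \frac{1}{15}\right) + 58} = - \sqrt{\frac{19}{15} + 58} = - \sqrt{\frac{889}{15}} = - \frac{\sqrt{13335}}{15}$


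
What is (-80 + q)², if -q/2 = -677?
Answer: 1623076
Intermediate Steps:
q = 1354 (q = -2*(-677) = 1354)
(-80 + q)² = (-80 + 1354)² = 1274² = 1623076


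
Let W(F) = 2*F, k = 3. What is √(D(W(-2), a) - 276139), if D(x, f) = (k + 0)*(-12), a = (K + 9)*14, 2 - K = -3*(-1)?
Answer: 5*I*√11047 ≈ 525.52*I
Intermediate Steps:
K = -1 (K = 2 - (-3)*(-1) = 2 - 1*3 = 2 - 3 = -1)
a = 112 (a = (-1 + 9)*14 = 8*14 = 112)
D(x, f) = -36 (D(x, f) = (3 + 0)*(-12) = 3*(-12) = -36)
√(D(W(-2), a) - 276139) = √(-36 - 276139) = √(-276175) = 5*I*√11047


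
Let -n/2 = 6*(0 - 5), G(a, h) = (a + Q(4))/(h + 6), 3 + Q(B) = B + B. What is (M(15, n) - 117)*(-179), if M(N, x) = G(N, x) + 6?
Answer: 653887/33 ≈ 19815.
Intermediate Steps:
Q(B) = -3 + 2*B (Q(B) = -3 + (B + B) = -3 + 2*B)
G(a, h) = (5 + a)/(6 + h) (G(a, h) = (a + (-3 + 2*4))/(h + 6) = (a + (-3 + 8))/(6 + h) = (a + 5)/(6 + h) = (5 + a)/(6 + h))
n = 60 (n = -12*(0 - 5) = -12*(-5) = -2*(-30) = 60)
M(N, x) = 6 + (5 + N)/(6 + x) (M(N, x) = (5 + N)/(6 + x) + 6 = 6 + (5 + N)/(6 + x))
(M(15, n) - 117)*(-179) = ((41 + 15 + 6*60)/(6 + 60) - 117)*(-179) = ((41 + 15 + 360)/66 - 117)*(-179) = ((1/66)*416 - 117)*(-179) = (208/33 - 117)*(-179) = -3653/33*(-179) = 653887/33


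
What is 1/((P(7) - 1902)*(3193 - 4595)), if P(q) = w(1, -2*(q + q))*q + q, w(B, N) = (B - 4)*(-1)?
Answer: 1/2627348 ≈ 3.8061e-7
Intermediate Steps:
w(B, N) = 4 - B (w(B, N) = (-4 + B)*(-1) = 4 - B)
P(q) = 4*q (P(q) = (4 - 1*1)*q + q = (4 - 1)*q + q = 3*q + q = 4*q)
1/((P(7) - 1902)*(3193 - 4595)) = 1/((4*7 - 1902)*(3193 - 4595)) = 1/((28 - 1902)*(-1402)) = 1/(-1874*(-1402)) = 1/2627348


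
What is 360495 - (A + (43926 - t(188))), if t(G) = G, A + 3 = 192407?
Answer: 124353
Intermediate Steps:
A = 192404 (A = -3 + 192407 = 192404)
360495 - (A + (43926 - t(188))) = 360495 - (192404 + (43926 - 1*188)) = 360495 - (192404 + (43926 - 188)) = 360495 - (192404 + 43738) = 360495 - 1*236142 = 360495 - 236142 = 124353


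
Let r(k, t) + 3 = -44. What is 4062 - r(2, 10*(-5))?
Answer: 4109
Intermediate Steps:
r(k, t) = -47 (r(k, t) = -3 - 44 = -47)
4062 - r(2, 10*(-5)) = 4062 - 1*(-47) = 4062 + 47 = 4109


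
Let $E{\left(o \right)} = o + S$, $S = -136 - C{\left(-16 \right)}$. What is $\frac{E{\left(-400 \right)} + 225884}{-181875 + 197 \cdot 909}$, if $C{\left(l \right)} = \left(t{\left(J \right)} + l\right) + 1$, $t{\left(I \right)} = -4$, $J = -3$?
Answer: $- \frac{225367}{2802} \approx -80.431$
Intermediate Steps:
$C{\left(l \right)} = -3 + l$ ($C{\left(l \right)} = \left(-4 + l\right) + 1 = -3 + l$)
$S = -117$ ($S = -136 - \left(-3 - 16\right) = -136 - -19 = -136 + 19 = -117$)
$E{\left(o \right)} = -117 + o$ ($E{\left(o \right)} = o - 117 = -117 + o$)
$\frac{E{\left(-400 \right)} + 225884}{-181875 + 197 \cdot 909} = \frac{\left(-117 - 400\right) + 225884}{-181875 + 197 \cdot 909} = \frac{-517 + 225884}{-181875 + 179073} = \frac{225367}{-2802} = 225367 \left(- \frac{1}{2802}\right) = - \frac{225367}{2802}$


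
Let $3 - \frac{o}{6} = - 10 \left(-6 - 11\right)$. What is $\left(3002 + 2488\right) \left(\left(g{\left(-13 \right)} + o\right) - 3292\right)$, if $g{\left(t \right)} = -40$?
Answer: $-23793660$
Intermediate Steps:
$o = -1002$ ($o = 18 - 6 \left(- 10 \left(-6 - 11\right)\right) = 18 - 6 \left(\left(-10\right) \left(-17\right)\right) = 18 - 1020 = -1002$)
$\left(3002 + 2488\right) \left(\left(g{\left(-13 \right)} + o\right) - 3292\right) = \left(3002 + 2488\right) \left(\left(-40 - 1002\right) - 3292\right) = 5490 \left(-1042 - 3292\right) = 5490 \left(-4334\right) = -23793660$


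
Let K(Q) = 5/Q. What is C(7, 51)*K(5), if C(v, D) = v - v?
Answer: 0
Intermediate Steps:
C(v, D) = 0
C(7, 51)*K(5) = 0*(5/5) = 0*(5*(⅕)) = 0*1 = 0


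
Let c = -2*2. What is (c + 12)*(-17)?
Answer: -136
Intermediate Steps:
c = -4
(c + 12)*(-17) = (-4 + 12)*(-17) = 8*(-17) = -136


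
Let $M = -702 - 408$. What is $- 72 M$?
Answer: $79920$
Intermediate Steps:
$M = -1110$
$- 72 M = \left(-72\right) \left(-1110\right) = 79920$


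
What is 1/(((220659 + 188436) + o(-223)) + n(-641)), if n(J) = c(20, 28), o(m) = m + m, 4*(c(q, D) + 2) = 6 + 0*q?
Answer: 2/817297 ≈ 2.4471e-6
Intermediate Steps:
c(q, D) = -½ (c(q, D) = -2 + (6 + 0*q)/4 = -2 + (6 + 0)/4 = -2 + (¼)*6 = -2 + 3/2 = -½)
o(m) = 2*m
n(J) = -½
1/(((220659 + 188436) + o(-223)) + n(-641)) = 1/(((220659 + 188436) + 2*(-223)) - ½) = 1/((409095 - 446) - ½) = 1/(408649 - ½) = 1/(817297/2) = 2/817297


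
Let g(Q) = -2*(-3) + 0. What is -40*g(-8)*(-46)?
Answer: 11040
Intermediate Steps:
g(Q) = 6 (g(Q) = 6 + 0 = 6)
-40*g(-8)*(-46) = -40*6*(-46) = -240*(-46) = 11040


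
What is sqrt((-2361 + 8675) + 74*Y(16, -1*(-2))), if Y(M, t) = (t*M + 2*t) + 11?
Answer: 24*sqrt(17) ≈ 98.955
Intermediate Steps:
Y(M, t) = 11 + 2*t + M*t (Y(M, t) = (M*t + 2*t) + 11 = (2*t + M*t) + 11 = 11 + 2*t + M*t)
sqrt((-2361 + 8675) + 74*Y(16, -1*(-2))) = sqrt((-2361 + 8675) + 74*(11 + 2*(-1*(-2)) + 16*(-1*(-2)))) = sqrt(6314 + 74*(11 + 2*2 + 16*2)) = sqrt(6314 + 74*(11 + 4 + 32)) = sqrt(6314 + 74*47) = sqrt(6314 + 3478) = sqrt(9792) = 24*sqrt(17)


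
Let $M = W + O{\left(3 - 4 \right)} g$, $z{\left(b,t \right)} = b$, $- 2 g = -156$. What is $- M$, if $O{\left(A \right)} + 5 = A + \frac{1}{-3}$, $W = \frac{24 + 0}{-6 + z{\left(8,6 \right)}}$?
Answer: $482$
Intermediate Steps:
$g = 78$ ($g = \left(- \frac{1}{2}\right) \left(-156\right) = 78$)
$W = 12$ ($W = \frac{24 + 0}{-6 + 8} = \frac{24}{2} = 24 \cdot \frac{1}{2} = 12$)
$O{\left(A \right)} = - \frac{16}{3} + A$ ($O{\left(A \right)} = -5 + \left(A + \frac{1}{-3}\right) = -5 + \left(A - \frac{1}{3}\right) = -5 + \left(- \frac{1}{3} + A\right) = - \frac{16}{3} + A$)
$M = -482$ ($M = 12 + \left(- \frac{16}{3} + \left(3 - 4\right)\right) 78 = 12 + \left(- \frac{16}{3} - 1\right) 78 = 12 - 494 = -482$)
$- M = \left(-1\right) \left(-482\right) = 482$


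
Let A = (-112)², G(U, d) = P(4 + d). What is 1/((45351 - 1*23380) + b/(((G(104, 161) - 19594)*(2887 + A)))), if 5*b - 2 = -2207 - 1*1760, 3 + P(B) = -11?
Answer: 23274696/511368345877 ≈ 4.5515e-5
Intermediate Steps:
P(B) = -14 (P(B) = -3 - 11 = -14)
G(U, d) = -14
b = -793 (b = ⅖ + (-2207 - 1*1760)/5 = ⅖ + (-2207 - 1760)/5 = ⅖ + (⅕)*(-3967) = ⅖ - 3967/5 = -793)
A = 12544
1/((45351 - 1*23380) + b/(((G(104, 161) - 19594)*(2887 + A)))) = 1/((45351 - 1*23380) - 793*1/((-14 - 19594)*(2887 + 12544))) = 1/((45351 - 23380) - 793/((-19608*15431))) = 1/(21971 - 793/(-302571048)) = 1/(21971 - 793*(-1/302571048)) = 1/(21971 + 61/23274696) = 1/(511368345877/23274696) = 23274696/511368345877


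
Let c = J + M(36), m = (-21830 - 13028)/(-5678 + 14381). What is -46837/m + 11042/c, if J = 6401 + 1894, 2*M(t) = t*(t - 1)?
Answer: 3638414920211/311107650 ≈ 11695.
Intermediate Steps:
M(t) = t*(-1 + t)/2 (M(t) = (t*(t - 1))/2 = (t*(-1 + t))/2 = t*(-1 + t)/2)
J = 8295
m = -34858/8703 ≈ -4.0053
c = 8925 (c = 8295 + (1/2)*36*(-1 + 36) = 8295 + (1/2)*36*35 = 8295 + 630 = 8925)
-46837/m + 11042/c = -46837/(-34858/8703) + 11042/8925 = -46837*(-8703/34858) + 11042*(1/8925) = 407622411/34858 + 11042/8925 = 3638414920211/311107650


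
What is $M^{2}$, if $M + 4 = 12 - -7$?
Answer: $225$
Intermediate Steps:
$M = 15$ ($M = -4 + \left(12 - -7\right) = -4 + \left(12 + 7\right) = -4 + 19 = 15$)
$M^{2} = 15^{2} = 225$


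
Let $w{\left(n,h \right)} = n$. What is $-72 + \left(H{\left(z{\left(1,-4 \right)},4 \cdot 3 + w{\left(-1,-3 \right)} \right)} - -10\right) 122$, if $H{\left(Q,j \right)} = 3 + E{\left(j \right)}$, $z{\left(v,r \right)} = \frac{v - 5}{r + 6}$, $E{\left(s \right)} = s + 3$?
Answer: $3222$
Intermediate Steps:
$E{\left(s \right)} = 3 + s$
$z{\left(v,r \right)} = \frac{-5 + v}{6 + r}$
$H{\left(Q,j \right)} = 6 + j$ ($H{\left(Q,j \right)} = 3 + \left(3 + j\right) = 6 + j$)
$-72 + \left(H{\left(z{\left(1,-4 \right)},4 \cdot 3 + w{\left(-1,-3 \right)} \right)} - -10\right) 122 = -72 + \left(\left(6 + \left(4 \cdot 3 - 1\right)\right) - -10\right) 122 = -72 + \left(\left(6 + \left(12 - 1\right)\right) + 10\right) 122 = -72 + \left(\left(6 + 11\right) + 10\right) 122 = -72 + \left(17 + 10\right) 122 = -72 + 27 \cdot 122 = -72 + 3294 = 3222$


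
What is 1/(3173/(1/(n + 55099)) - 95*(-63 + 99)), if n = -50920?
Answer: 1/13256547 ≈ 7.5434e-8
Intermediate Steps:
1/(3173/(1/(n + 55099)) - 95*(-63 + 99)) = 1/(3173/(1/(-50920 + 55099)) - 95*(-63 + 99)) = 1/(3173/(1/4179) - 95*36) = 1/(3173/(1/4179) - 3420) = 1/(3173*4179 - 3420) = 1/(13259967 - 3420) = 1/13256547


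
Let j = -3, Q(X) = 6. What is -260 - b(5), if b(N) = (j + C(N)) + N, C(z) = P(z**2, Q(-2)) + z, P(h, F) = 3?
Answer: -270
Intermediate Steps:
C(z) = 3 + z
b(N) = 2*N (b(N) = (-3 + (3 + N)) + N = N + N = 2*N)
-260 - b(5) = -260 - 2*5 = -260 - 1*10 = -260 - 10 = -270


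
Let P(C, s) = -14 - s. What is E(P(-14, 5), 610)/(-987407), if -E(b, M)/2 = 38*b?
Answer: -1444/987407 ≈ -0.0014624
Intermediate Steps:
E(b, M) = -76*b
E(P(-14, 5), 610)/(-987407) = -76*(-14 - 1*5)/(-987407) = -76*(-14 - 5)*(-1/987407) = -76*(-19)*(-1/987407) = 1444*(-1/987407) = -1444/987407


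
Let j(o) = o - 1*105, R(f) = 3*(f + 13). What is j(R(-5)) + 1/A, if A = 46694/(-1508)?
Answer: -1891861/23347 ≈ -81.032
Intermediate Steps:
R(f) = 39 + 3*f (R(f) = 3*(13 + f) = 39 + 3*f)
j(o) = -105 + o (j(o) = o - 105 = -105 + o)
A = -23347/754 (A = 46694*(-1/1508) = -23347/754 ≈ -30.964)
j(R(-5)) + 1/A = (-105 + (39 + 3*(-5))) + 1/(-23347/754) = (-105 + (39 - 15)) - 754/23347 = (-105 + 24) - 754/23347 = -81 - 754/23347 = -1891861/23347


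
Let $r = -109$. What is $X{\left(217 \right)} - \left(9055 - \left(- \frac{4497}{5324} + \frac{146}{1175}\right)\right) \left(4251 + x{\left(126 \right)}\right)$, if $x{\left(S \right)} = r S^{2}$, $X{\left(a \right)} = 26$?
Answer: $\frac{97790875497544043}{6255700} \approx 1.5632 \cdot 10^{10}$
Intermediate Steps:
$x{\left(S \right)} = - 109 S^{2}$
$X{\left(217 \right)} - \left(9055 - \left(- \frac{4497}{5324} + \frac{146}{1175}\right)\right) \left(4251 + x{\left(126 \right)}\right) = 26 - \left(9055 - \left(- \frac{4497}{5324} + \frac{146}{1175}\right)\right) \left(4251 - 109 \cdot 126^{2}\right) = 26 - \left(9055 - - \frac{4506671}{6255700}\right) \left(4251 - 1730484\right) = 26 - \left(9055 + \left(- \frac{146}{1175} + \frac{4497}{5324}\right)\right) \left(4251 - 1730484\right) = 26 - \left(9055 + \frac{4506671}{6255700}\right) \left(-1726233\right) = 26 - \frac{56649870171}{6255700} \left(-1726233\right) = 26 - - \frac{97790875334895843}{6255700} = 26 + \frac{97790875334895843}{6255700} = \frac{97790875497544043}{6255700}$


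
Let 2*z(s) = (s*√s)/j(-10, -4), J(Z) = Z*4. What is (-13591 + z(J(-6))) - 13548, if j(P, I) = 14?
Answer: -27139 - 12*I*√6/7 ≈ -27139.0 - 4.1991*I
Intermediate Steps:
J(Z) = 4*Z
z(s) = s^(3/2)/28 (z(s) = ((s*√s)/14)/2 = (s^(3/2)*(1/14))/2 = (s^(3/2)/14)/2 = s^(3/2)/28)
(-13591 + z(J(-6))) - 13548 = (-13591 + (4*(-6))^(3/2)/28) - 13548 = (-13591 + (-24)^(3/2)/28) - 13548 = (-13591 + (-48*I*√6)/28) - 13548 = (-13591 - 12*I*√6/7) - 13548 = -27139 - 12*I*√6/7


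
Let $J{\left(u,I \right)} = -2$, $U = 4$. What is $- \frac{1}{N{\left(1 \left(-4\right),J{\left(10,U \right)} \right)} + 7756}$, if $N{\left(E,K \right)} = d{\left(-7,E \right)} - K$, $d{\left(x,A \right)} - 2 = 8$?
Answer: $- \frac{1}{7768} \approx -0.00012873$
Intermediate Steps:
$d{\left(x,A \right)} = 10$ ($d{\left(x,A \right)} = 2 + 8 = 10$)
$N{\left(E,K \right)} = 10 - K$
$- \frac{1}{N{\left(1 \left(-4\right),J{\left(10,U \right)} \right)} + 7756} = - \frac{1}{\left(10 - -2\right) + 7756} = - \frac{1}{\left(10 + 2\right) + 7756} = - \frac{1}{12 + 7756} = - \frac{1}{7768}$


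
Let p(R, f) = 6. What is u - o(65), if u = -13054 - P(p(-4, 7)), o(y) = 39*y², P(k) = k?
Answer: -177835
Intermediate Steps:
u = -13060 (u = -13054 - 1*6 = -13054 - 6 = -13060)
u - o(65) = -13060 - 39*65² = -13060 - 39*4225 = -13060 - 1*164775 = -13060 - 164775 = -177835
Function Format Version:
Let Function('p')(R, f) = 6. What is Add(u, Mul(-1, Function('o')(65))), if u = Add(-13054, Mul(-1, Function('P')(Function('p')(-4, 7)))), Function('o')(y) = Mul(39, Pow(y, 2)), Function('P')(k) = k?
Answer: -177835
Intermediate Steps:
u = -13060 (u = Add(-13054, Mul(-1, 6)) = Add(-13054, -6) = -13060)
Add(u, Mul(-1, Function('o')(65))) = Add(-13060, Mul(-1, Mul(39, Pow(65, 2)))) = Add(-13060, Mul(-1, Mul(39, 4225))) = Add(-13060, Mul(-1, 164775)) = Add(-13060, -164775) = -177835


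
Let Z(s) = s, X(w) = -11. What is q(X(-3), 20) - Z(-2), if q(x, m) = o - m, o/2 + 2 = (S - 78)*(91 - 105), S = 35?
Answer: 1182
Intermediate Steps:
o = 1200 (o = -4 + 2*((35 - 78)*(91 - 105)) = -4 + 2*(-43*(-14)) = -4 + 2*602 = -4 + 1204 = 1200)
q(x, m) = 1200 - m
q(X(-3), 20) - Z(-2) = (1200 - 1*20) - 1*(-2) = (1200 - 20) + 2 = 1180 + 2 = 1182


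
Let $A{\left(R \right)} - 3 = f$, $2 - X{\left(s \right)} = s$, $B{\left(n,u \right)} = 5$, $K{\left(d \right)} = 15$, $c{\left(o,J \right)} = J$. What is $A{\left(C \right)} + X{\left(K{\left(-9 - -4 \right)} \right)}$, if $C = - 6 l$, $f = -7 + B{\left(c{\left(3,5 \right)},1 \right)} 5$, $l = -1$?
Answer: $8$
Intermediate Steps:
$f = 18$ ($f = -7 + 5 \cdot 5 = -7 + 25 = 18$)
$X{\left(s \right)} = 2 - s$
$C = 6$ ($C = \left(-6\right) \left(-1\right) = 6$)
$A{\left(R \right)} = 21$ ($A{\left(R \right)} = 3 + 18 = 21$)
$A{\left(C \right)} + X{\left(K{\left(-9 - -4 \right)} \right)} = 21 + \left(2 - 15\right) = 21 - 13 = 8$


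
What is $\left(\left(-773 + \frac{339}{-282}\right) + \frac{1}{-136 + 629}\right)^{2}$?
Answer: $\frac{1287229520636361}{2147580964} \approx 5.9939 \cdot 10^{5}$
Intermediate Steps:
$\left(\left(-773 + \frac{339}{-282}\right) + \frac{1}{-136 + 629}\right)^{2} = \left(\left(-773 + 339 \left(- \frac{1}{282}\right)\right) + \frac{1}{493}\right)^{2} = \left(\left(-773 - \frac{113}{94}\right) + \frac{1}{493}\right)^{2} = \left(- \frac{72775}{94} + \frac{1}{493}\right)^{2} = \left(- \frac{35877981}{46342}\right)^{2} = \frac{1287229520636361}{2147580964}$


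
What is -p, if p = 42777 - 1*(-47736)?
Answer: -90513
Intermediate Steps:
p = 90513 (p = 42777 + 47736 = 90513)
-p = -1*90513 = -90513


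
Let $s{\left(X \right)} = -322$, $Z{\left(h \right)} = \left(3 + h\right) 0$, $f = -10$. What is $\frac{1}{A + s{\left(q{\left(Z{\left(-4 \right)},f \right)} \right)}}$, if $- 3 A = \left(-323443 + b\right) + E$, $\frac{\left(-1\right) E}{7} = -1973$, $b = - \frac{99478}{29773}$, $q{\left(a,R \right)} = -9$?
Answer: $\frac{29773}{3063337432} \approx 9.7191 \cdot 10^{-6}$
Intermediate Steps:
$Z{\left(h \right)} = 0$
$b = - \frac{99478}{29773}$ ($b = \left(-99478\right) \frac{1}{29773} = - \frac{99478}{29773} \approx -3.3412$)
$E = 13811$ ($E = \left(-7\right) \left(-1973\right) = 13811$)
$A = \frac{3072924338}{29773}$ ($A = - \frac{\left(-323443 - \frac{99478}{29773}\right) + 13811}{3} = - \frac{- \frac{9629967917}{29773} + 13811}{3} = \left(- \frac{1}{3}\right) \left(- \frac{9218773014}{29773}\right) = \frac{3072924338}{29773} \approx 1.0321 \cdot 10^{5}$)
$\frac{1}{A + s{\left(q{\left(Z{\left(-4 \right)},f \right)} \right)}} = \frac{1}{\frac{3072924338}{29773} - 322} = \frac{1}{\frac{3063337432}{29773}} = \frac{29773}{3063337432}$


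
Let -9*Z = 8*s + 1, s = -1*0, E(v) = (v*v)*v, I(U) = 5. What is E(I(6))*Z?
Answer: -125/9 ≈ -13.889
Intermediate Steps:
E(v) = v**3 (E(v) = v**2*v = v**3)
s = 0
Z = -1/9 (Z = -(8*0 + 1)/9 = -(0 + 1)/9 = -1/9*1 = -1/9 ≈ -0.11111)
E(I(6))*Z = 5**3*(-1/9) = 125*(-1/9) = -125/9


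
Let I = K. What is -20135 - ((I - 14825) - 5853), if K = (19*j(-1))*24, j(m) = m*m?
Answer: 87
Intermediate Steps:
j(m) = m²
K = 456 (K = (19*(-1)²)*24 = (19*1)*24 = 19*24 = 456)
I = 456
-20135 - ((I - 14825) - 5853) = -20135 - ((456 - 14825) - 5853) = -20135 - (-14369 - 5853) = -20135 - 1*(-20222) = -20135 + 20222 = 87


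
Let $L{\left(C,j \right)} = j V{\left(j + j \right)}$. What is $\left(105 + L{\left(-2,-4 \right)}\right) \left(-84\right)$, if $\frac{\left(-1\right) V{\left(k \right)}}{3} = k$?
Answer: $-756$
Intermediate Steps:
$V{\left(k \right)} = - 3 k$
$L{\left(C,j \right)} = - 6 j^{2}$ ($L{\left(C,j \right)} = j \left(- 3 \left(j + j\right)\right) = j \left(- 3 \cdot 2 j\right) = j \left(- 6 j\right) = - 6 j^{2}$)
$\left(105 + L{\left(-2,-4 \right)}\right) \left(-84\right) = \left(105 - 6 \left(-4\right)^{2}\right) \left(-84\right) = \left(105 - 96\right) \left(-84\right) = 9 \left(-84\right) = -756$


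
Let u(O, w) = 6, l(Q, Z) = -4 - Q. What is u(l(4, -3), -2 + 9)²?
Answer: 36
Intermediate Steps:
u(l(4, -3), -2 + 9)² = 6² = 36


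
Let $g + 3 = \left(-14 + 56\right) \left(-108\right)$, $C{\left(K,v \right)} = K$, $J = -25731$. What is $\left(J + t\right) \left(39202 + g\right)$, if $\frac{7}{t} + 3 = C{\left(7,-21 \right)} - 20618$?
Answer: $- \frac{18385908285583}{20614} \approx -8.9191 \cdot 10^{8}$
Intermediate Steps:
$t = - \frac{7}{20614}$ ($t = \frac{7}{-3 + \left(7 - 20618\right)} = \frac{7}{-3 - 20611} = \frac{7}{-20614} = 7 \left(- \frac{1}{20614}\right) = - \frac{7}{20614} \approx -0.00033958$)
$g = -4539$ ($g = -3 + \left(-14 + 56\right) \left(-108\right) = -3 + 42 \left(-108\right) = -3 - 4536 = -4539$)
$\left(J + t\right) \left(39202 + g\right) = \left(-25731 - \frac{7}{20614}\right) \left(39202 - 4539\right) = \left(- \frac{530418841}{20614}\right) 34663 = - \frac{18385908285583}{20614}$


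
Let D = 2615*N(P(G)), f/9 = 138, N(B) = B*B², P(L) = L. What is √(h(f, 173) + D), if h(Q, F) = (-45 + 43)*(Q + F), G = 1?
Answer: I*√215 ≈ 14.663*I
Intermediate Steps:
N(B) = B³
f = 1242 (f = 9*138 = 1242)
h(Q, F) = -2*F - 2*Q (h(Q, F) = -2*(F + Q) = -2*F - 2*Q)
D = 2615 (D = 2615*1³ = 2615*1 = 2615)
√(h(f, 173) + D) = √((-2*173 - 2*1242) + 2615) = √((-346 - 2484) + 2615) = √(-2830 + 2615) = √(-215) = I*√215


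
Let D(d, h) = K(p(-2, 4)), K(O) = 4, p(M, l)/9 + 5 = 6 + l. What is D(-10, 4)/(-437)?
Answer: -4/437 ≈ -0.0091533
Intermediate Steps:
p(M, l) = 9 + 9*l (p(M, l) = -45 + 9*(6 + l) = -45 + (54 + 9*l) = 9 + 9*l)
D(d, h) = 4
D(-10, 4)/(-437) = 4/(-437) = 4*(-1/437) = -4/437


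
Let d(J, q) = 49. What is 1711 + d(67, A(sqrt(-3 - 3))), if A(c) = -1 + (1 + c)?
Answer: 1760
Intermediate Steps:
A(c) = c
1711 + d(67, A(sqrt(-3 - 3))) = 1711 + 49 = 1760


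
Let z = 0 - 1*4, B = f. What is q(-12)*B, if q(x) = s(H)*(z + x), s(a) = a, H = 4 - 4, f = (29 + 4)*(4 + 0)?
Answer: 0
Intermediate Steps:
f = 132 (f = 33*4 = 132)
B = 132
H = 0
z = -4 (z = 0 - 4 = -4)
q(x) = 0 (q(x) = 0*(-4 + x) = 0)
q(-12)*B = 0*132 = 0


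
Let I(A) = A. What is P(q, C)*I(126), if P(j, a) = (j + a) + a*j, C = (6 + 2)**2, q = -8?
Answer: -57456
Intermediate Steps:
C = 64 (C = 8**2 = 64)
P(j, a) = a + j + a*j (P(j, a) = (a + j) + a*j = a + j + a*j)
P(q, C)*I(126) = (64 - 8 + 64*(-8))*126 = (64 - 8 - 512)*126 = -456*126 = -57456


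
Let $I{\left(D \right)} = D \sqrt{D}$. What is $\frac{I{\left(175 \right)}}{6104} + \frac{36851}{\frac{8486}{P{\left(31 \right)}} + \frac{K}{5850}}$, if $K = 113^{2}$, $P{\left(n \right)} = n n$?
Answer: $\frac{4817925450}{1439863} + \frac{125 \sqrt{7}}{872} \approx 3346.5$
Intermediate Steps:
$P{\left(n \right)} = n^{2}$
$K = 12769$
$I{\left(D \right)} = D^{\frac{3}{2}}$
$\frac{I{\left(175 \right)}}{6104} + \frac{36851}{\frac{8486}{P{\left(31 \right)}} + \frac{K}{5850}} = \frac{175^{\frac{3}{2}}}{6104} + \frac{36851}{\frac{8486}{31^{2}} + \frac{12769}{5850}} = 875 \sqrt{7} \cdot \frac{1}{6104} + \frac{36851}{\frac{8486}{961} + 12769 \cdot \frac{1}{5850}} = \frac{125 \sqrt{7}}{872} + \frac{36851}{8486 \cdot \frac{1}{961} + \frac{12769}{5850}} = \frac{125 \sqrt{7}}{872} + \frac{36851}{\frac{8486}{961} + \frac{12769}{5850}} = \frac{125 \sqrt{7}}{872} + \frac{36851}{\frac{61914109}{5621850}} = \frac{125 \sqrt{7}}{872} + 36851 \cdot \frac{5621850}{61914109} = \frac{125 \sqrt{7}}{872} + \frac{4817925450}{1439863} = \frac{4817925450}{1439863} + \frac{125 \sqrt{7}}{872}$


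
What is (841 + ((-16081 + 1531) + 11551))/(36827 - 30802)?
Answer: -2158/6025 ≈ -0.35817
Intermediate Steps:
(841 + ((-16081 + 1531) + 11551))/(36827 - 30802) = (841 + (-14550 + 11551))/6025 = (841 - 2999)*(1/6025) = -2158*1/6025 = -2158/6025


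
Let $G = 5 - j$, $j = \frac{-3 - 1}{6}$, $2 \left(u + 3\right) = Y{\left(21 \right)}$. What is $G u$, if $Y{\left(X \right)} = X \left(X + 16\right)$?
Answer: $\frac{4369}{2} \approx 2184.5$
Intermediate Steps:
$Y{\left(X \right)} = X \left(16 + X\right)$
$u = \frac{771}{2}$ ($u = -3 + \frac{21 \left(16 + 21\right)}{2} = -3 + \frac{21 \cdot 37}{2} = -3 + \frac{1}{2} \cdot 777 = -3 + \frac{777}{2} = \frac{771}{2} \approx 385.5$)
$j = - \frac{2}{3}$ ($j = \left(-4\right) \frac{1}{6} = - \frac{2}{3} \approx -0.66667$)
$G = \frac{17}{3}$ ($G = 5 - - \frac{2}{3} = 5 + \frac{2}{3} = \frac{17}{3} \approx 5.6667$)
$G u = \frac{17}{3} \cdot \frac{771}{2} = \frac{4369}{2}$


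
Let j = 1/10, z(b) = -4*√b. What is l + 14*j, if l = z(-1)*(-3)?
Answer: 7/5 + 12*I ≈ 1.4 + 12.0*I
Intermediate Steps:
j = ⅒ ≈ 0.10000
l = 12*I (l = -4*I*(-3) = 12*I ≈ 12.0*I)
l + 14*j = 12*I + 14*(⅒) = 12*I + 7/5 = 7/5 + 12*I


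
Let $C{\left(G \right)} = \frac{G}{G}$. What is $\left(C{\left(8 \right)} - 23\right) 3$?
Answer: $-66$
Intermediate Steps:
$C{\left(G \right)} = 1$
$\left(C{\left(8 \right)} - 23\right) 3 = \left(1 - 23\right) 3 = \left(-22\right) 3 = -66$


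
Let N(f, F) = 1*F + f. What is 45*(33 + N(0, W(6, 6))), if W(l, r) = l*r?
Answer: 3105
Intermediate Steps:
N(f, F) = F + f
45*(33 + N(0, W(6, 6))) = 45*(33 + (6*6 + 0)) = 45*(33 + (36 + 0)) = 45*(33 + 36) = 45*69 = 3105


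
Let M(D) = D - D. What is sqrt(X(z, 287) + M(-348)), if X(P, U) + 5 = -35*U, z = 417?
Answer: 5*I*sqrt(402) ≈ 100.25*I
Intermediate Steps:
X(P, U) = -5 - 35*U
M(D) = 0
sqrt(X(z, 287) + M(-348)) = sqrt((-5 - 35*287) + 0) = sqrt((-5 - 10045) + 0) = sqrt(-10050 + 0) = sqrt(-10050) = 5*I*sqrt(402)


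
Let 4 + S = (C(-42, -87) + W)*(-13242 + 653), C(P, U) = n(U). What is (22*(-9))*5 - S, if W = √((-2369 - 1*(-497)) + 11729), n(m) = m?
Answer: -1096229 + 12589*√9857 ≈ 1.5364e+5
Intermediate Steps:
C(P, U) = U
W = √9857 (W = √((-2369 + 497) + 11729) = √(-1872 + 11729) = √9857 ≈ 99.282)
S = 1095239 - 12589*√9857 (S = -4 + (-87 + √9857)*(-13242 + 653) = -4 + (-87 + √9857)*(-12589) = -4 + (1095243 - 12589*√9857) = 1095239 - 12589*√9857 ≈ -1.5463e+5)
(22*(-9))*5 - S = (22*(-9))*5 - (1095239 - 12589*√9857) = -198*5 + (-1095239 + 12589*√9857) = -990 + (-1095239 + 12589*√9857) = -1096229 + 12589*√9857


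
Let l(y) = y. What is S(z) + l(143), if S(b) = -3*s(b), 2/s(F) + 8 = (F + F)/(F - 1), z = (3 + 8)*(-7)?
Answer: 33839/235 ≈ 144.00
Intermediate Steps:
z = -77 (z = 11*(-7) = -77)
s(F) = 2/(-8 + 2*F/(-1 + F)) (s(F) = 2/(-8 + (F + F)/(F - 1)) = 2/(-8 + (2*F)/(-1 + F)) = 2/(-8 + 2*F/(-1 + F)))
S(b) = -3*(1 - b)/(-4 + 3*b)
S(z) + l(143) = 3*(-1 - 77)/(-4 + 3*(-77)) + 143 = 3*(-78)/(-4 - 231) + 143 = 3*(-78)/(-235) + 143 = 3*(-1/235)*(-78) + 143 = 234/235 + 143 = 33839/235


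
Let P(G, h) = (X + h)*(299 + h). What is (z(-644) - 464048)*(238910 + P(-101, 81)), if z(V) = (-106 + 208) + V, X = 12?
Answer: -127413807500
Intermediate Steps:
P(G, h) = (12 + h)*(299 + h)
z(V) = 102 + V
(z(-644) - 464048)*(238910 + P(-101, 81)) = ((102 - 644) - 464048)*(238910 + (3588 + 81² + 311*81)) = (-542 - 464048)*(238910 + (3588 + 6561 + 25191)) = -464590*(238910 + 35340) = -464590*274250 = -127413807500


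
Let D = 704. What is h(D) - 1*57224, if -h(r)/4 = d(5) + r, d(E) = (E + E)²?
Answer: -60440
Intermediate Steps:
d(E) = 4*E² (d(E) = (2*E)² = 4*E²)
h(r) = -400 - 4*r (h(r) = -4*(4*5² + r) = -4*(4*25 + r) = -4*(100 + r) = -400 - 4*r)
h(D) - 1*57224 = (-400 - 4*704) - 1*57224 = (-400 - 2816) - 57224 = -3216 - 57224 = -60440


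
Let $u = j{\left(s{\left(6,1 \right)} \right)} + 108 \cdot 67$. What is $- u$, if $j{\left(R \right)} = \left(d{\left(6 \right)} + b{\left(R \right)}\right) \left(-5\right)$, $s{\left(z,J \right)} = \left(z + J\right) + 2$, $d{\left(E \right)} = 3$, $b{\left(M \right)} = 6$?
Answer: $-7191$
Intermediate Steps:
$s{\left(z,J \right)} = 2 + J + z$ ($s{\left(z,J \right)} = \left(J + z\right) + 2 = 2 + J + z$)
$j{\left(R \right)} = -45$ ($j{\left(R \right)} = \left(3 + 6\right) \left(-5\right) = 9 \left(-5\right) = -45$)
$u = 7191$ ($u = -45 + 108 \cdot 67 = -45 + 7236 = 7191$)
$- u = \left(-1\right) 7191 = -7191$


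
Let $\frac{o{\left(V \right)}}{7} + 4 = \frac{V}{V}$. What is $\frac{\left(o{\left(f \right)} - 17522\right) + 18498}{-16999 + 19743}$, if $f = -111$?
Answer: $\frac{955}{2744} \approx 0.34803$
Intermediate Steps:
$o{\left(V \right)} = -21$ ($o{\left(V \right)} = -28 + 7 \frac{V}{V} = -28 + 7 \cdot 1 = -28 + 7 = -21$)
$\frac{\left(o{\left(f \right)} - 17522\right) + 18498}{-16999 + 19743} = \frac{\left(-21 - 17522\right) + 18498}{-16999 + 19743} = \frac{\left(-21 - 17522\right) + 18498}{2744} = \left(-17543 + 18498\right) \frac{1}{2744} = 955 \cdot \frac{1}{2744} = \frac{955}{2744}$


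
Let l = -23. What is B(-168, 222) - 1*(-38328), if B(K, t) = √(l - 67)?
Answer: 38328 + 3*I*√10 ≈ 38328.0 + 9.4868*I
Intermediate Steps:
B(K, t) = 3*I*√10 (B(K, t) = √(-23 - 67) = √(-90) = 3*I*√10)
B(-168, 222) - 1*(-38328) = 3*I*√10 - 1*(-38328) = 3*I*√10 + 38328 = 38328 + 3*I*√10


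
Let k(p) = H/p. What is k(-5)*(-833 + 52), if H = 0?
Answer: 0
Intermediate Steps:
k(p) = 0 (k(p) = 0/p = 0)
k(-5)*(-833 + 52) = 0*(-833 + 52) = 0*(-781) = 0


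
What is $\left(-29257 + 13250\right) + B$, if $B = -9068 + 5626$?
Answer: $-19449$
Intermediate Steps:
$B = -3442$
$\left(-29257 + 13250\right) + B = \left(-29257 + 13250\right) - 3442 = -16007 - 3442 = -19449$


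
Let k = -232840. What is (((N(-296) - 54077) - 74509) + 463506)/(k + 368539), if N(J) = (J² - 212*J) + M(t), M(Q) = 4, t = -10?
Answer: 161764/45233 ≈ 3.5762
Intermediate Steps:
N(J) = 4 + J² - 212*J (N(J) = (J² - 212*J) + 4 = 4 + J² - 212*J)
(((N(-296) - 54077) - 74509) + 463506)/(k + 368539) = ((((4 + (-296)² - 212*(-296)) - 54077) - 74509) + 463506)/(-232840 + 368539) = ((((4 + 87616 + 62752) - 54077) - 74509) + 463506)/135699 = (((150372 - 54077) - 74509) + 463506)*(1/135699) = ((96295 - 74509) + 463506)*(1/135699) = (21786 + 463506)*(1/135699) = 485292*(1/135699) = 161764/45233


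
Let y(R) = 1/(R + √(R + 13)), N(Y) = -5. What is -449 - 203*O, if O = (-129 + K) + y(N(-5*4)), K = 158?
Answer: -106697/17 + 406*√2/17 ≈ -6242.5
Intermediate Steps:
y(R) = 1/(R + √(13 + R))
O = 29 + 1/(-5 + 2*√2) (O = (-129 + 158) + 1/(-5 + √(13 - 5)) = 29 + 1/(-5 + √8) = 29 + 1/(-5 + 2*√2) ≈ 28.539)
-449 - 203*O = -449 - 203*(488/17 - 2*√2/17) = -449 + (-99064/17 + 406*√2/17) = -106697/17 + 406*√2/17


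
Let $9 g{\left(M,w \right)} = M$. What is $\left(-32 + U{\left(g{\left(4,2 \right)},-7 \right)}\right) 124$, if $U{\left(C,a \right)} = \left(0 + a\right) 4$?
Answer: $-7440$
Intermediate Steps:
$g{\left(M,w \right)} = \frac{M}{9}$
$U{\left(C,a \right)} = 4 a$ ($U{\left(C,a \right)} = a 4 = 4 a$)
$\left(-32 + U{\left(g{\left(4,2 \right)},-7 \right)}\right) 124 = \left(-32 + 4 \left(-7\right)\right) 124 = \left(-32 - 28\right) 124 = \left(-60\right) 124 = -7440$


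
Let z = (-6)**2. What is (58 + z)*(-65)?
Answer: -6110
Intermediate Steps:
z = 36
(58 + z)*(-65) = (58 + 36)*(-65) = 94*(-65) = -6110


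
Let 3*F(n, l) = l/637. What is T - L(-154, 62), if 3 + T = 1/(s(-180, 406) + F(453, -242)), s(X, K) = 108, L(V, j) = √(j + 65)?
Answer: -616527/206146 - √127 ≈ -14.260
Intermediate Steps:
F(n, l) = l/1911 (F(n, l) = (l/637)/3 = l/1911)
L(V, j) = √(65 + j)
T = -616527/206146 (T = -3 + 1/(108 + (1/1911)*(-242)) = -3 + 1/(108 - 242/1911) = -3 + 1/(206146/1911) = -3 + 1911/206146 = -616527/206146 ≈ -2.9907)
T - L(-154, 62) = -616527/206146 - √(65 + 62) = -616527/206146 - √127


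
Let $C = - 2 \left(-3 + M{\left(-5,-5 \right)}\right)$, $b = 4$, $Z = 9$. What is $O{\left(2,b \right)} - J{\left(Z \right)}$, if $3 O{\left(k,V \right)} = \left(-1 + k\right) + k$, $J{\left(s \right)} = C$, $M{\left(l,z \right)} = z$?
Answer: $-15$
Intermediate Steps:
$C = 16$ ($C = - 2 \left(-3 - 5\right) = \left(-2\right) \left(-8\right) = 16$)
$J{\left(s \right)} = 16$
$O{\left(k,V \right)} = - \frac{1}{3} + \frac{2 k}{3}$ ($O{\left(k,V \right)} = \frac{\left(-1 + k\right) + k}{3} = \frac{-1 + 2 k}{3} = - \frac{1}{3} + \frac{2 k}{3}$)
$O{\left(2,b \right)} - J{\left(Z \right)} = \left(- \frac{1}{3} + \frac{2}{3} \cdot 2\right) - 16 = \left(- \frac{1}{3} + \frac{4}{3}\right) - 16 = 1 - 16 = -15$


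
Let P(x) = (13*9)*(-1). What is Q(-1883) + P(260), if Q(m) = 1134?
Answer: 1017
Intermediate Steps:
P(x) = -117 (P(x) = 117*(-1) = -117)
Q(-1883) + P(260) = 1134 - 117 = 1017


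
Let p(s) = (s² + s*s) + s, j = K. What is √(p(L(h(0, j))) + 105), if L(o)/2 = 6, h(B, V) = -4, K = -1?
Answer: 9*√5 ≈ 20.125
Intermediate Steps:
j = -1
L(o) = 12 (L(o) = 2*6 = 12)
p(s) = s + 2*s² (p(s) = (s² + s²) + s = 2*s² + s = s + 2*s²)
√(p(L(h(0, j))) + 105) = √(12*(1 + 2*12) + 105) = √(12*(1 + 24) + 105) = √(12*25 + 105) = √(300 + 105) = √405 = 9*√5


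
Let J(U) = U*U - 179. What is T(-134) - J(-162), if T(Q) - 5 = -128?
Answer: -26188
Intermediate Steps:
J(U) = -179 + U**2 (J(U) = U**2 - 179 = -179 + U**2)
T(Q) = -123 (T(Q) = 5 - 128 = -123)
T(-134) - J(-162) = -123 - (-179 + (-162)**2) = -123 - (-179 + 26244) = -123 - 1*26065 = -123 - 26065 = -26188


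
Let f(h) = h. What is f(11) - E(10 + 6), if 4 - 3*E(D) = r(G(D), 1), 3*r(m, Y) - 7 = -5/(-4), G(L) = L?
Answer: 127/12 ≈ 10.583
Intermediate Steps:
r(m, Y) = 11/4 (r(m, Y) = 7/3 + (-5/(-4))/3 = 7/3 + (-5*(-1/4))/3 = 7/3 + (1/3)*(5/4) = 7/3 + 5/12 = 11/4)
E(D) = 5/12 (E(D) = 4/3 - 1/3*11/4 = 4/3 - 11/12 = 5/12)
f(11) - E(10 + 6) = 11 - 1*5/12 = 11 - 5/12 = 127/12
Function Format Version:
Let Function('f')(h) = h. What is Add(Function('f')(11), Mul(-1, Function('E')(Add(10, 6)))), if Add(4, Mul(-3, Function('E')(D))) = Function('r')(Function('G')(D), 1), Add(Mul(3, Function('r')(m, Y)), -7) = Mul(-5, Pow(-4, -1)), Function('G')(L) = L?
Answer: Rational(127, 12) ≈ 10.583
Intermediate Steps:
Function('r')(m, Y) = Rational(11, 4) (Function('r')(m, Y) = Add(Rational(7, 3), Mul(Rational(1, 3), Mul(-5, Pow(-4, -1)))) = Add(Rational(7, 3), Mul(Rational(1, 3), Mul(-5, Rational(-1, 4)))) = Add(Rational(7, 3), Mul(Rational(1, 3), Rational(5, 4))) = Add(Rational(7, 3), Rational(5, 12)) = Rational(11, 4))
Function('E')(D) = Rational(5, 12) (Function('E')(D) = Add(Rational(4, 3), Mul(Rational(-1, 3), Rational(11, 4))) = Add(Rational(4, 3), Rational(-11, 12)) = Rational(5, 12))
Add(Function('f')(11), Mul(-1, Function('E')(Add(10, 6)))) = Add(11, Mul(-1, Rational(5, 12))) = Add(11, Rational(-5, 12)) = Rational(127, 12)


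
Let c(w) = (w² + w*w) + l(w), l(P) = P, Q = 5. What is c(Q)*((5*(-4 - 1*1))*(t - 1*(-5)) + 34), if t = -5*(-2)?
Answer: -18755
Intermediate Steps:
c(w) = w + 2*w² (c(w) = (w² + w*w) + w = (w² + w²) + w = 2*w² + w = w + 2*w²)
t = 10
c(Q)*((5*(-4 - 1*1))*(t - 1*(-5)) + 34) = (5*(1 + 2*5))*((5*(-4 - 1*1))*(10 - 1*(-5)) + 34) = (5*(1 + 10))*((5*(-4 - 1))*(10 + 5) + 34) = (5*11)*((5*(-5))*15 + 34) = 55*(-25*15 + 34) = 55*(-375 + 34) = 55*(-341) = -18755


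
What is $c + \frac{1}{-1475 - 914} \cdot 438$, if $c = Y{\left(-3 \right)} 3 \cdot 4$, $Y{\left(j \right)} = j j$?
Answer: $\frac{257574}{2389} \approx 107.82$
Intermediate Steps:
$Y{\left(j \right)} = j^{2}$
$c = 108$ ($c = \left(-3\right)^{2} \cdot 3 \cdot 4 = 9 \cdot 3 \cdot 4 = 27 \cdot 4 = 108$)
$c + \frac{1}{-1475 - 914} \cdot 438 = 108 + \frac{1}{-1475 - 914} \cdot 438 = 108 + \frac{1}{-2389} \cdot 438 = 108 - \frac{438}{2389} = \frac{257574}{2389}$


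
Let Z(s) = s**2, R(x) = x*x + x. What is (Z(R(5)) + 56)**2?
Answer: 913936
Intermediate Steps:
R(x) = x + x**2 (R(x) = x**2 + x = x + x**2)
(Z(R(5)) + 56)**2 = ((5*(1 + 5))**2 + 56)**2 = ((5*6)**2 + 56)**2 = (30**2 + 56)**2 = (900 + 56)**2 = 956**2 = 913936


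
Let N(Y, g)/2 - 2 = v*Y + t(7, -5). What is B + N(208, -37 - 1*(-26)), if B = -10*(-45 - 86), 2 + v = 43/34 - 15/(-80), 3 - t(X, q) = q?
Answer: 18736/17 ≈ 1102.1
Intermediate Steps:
t(X, q) = 3 - q
v = -149/272 (v = -2 + (43/34 - 15/(-80)) = -2 + (43*(1/34) - 15*(-1/80)) = -2 + (43/34 + 3/16) = -2 + 395/272 = -149/272 ≈ -0.54779)
B = 1310 (B = -10*(-131) = 1310)
N(Y, g) = 20 - 149*Y/136 (N(Y, g) = 4 + 2*(-149*Y/272 + (3 - 1*(-5))) = 4 + 2*(-149*Y/272 + (3 + 5)) = 4 + 2*(-149*Y/272 + 8) = 4 + 2*(8 - 149*Y/272) = 4 + (16 - 149*Y/136) = 20 - 149*Y/136)
B + N(208, -37 - 1*(-26)) = 1310 + (20 - 149/136*208) = 1310 + (20 - 3874/17) = 1310 - 3534/17 = 18736/17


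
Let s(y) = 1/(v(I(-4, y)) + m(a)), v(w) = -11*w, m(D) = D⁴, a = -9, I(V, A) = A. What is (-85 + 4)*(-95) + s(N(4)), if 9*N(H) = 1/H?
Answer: 1817443611/236185 ≈ 7695.0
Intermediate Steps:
N(H) = 1/(9*H)
s(y) = 1/(6561 - 11*y) (s(y) = 1/(-11*y + (-9)⁴) = 1/(-11*y + 6561) = 1/(6561 - 11*y))
(-85 + 4)*(-95) + s(N(4)) = (-85 + 4)*(-95) - 1/(-6561 + 11*((⅑)/4)) = -81*(-95) - 1/(-6561 + 11*((⅑)*(¼))) = 7695 - 1/(-6561 + 11*(1/36)) = 7695 - 1/(-6561 + 11/36) = 7695 - 1/(-236185/36) = 7695 - 1*(-36/236185) = 7695 + 36/236185 = 1817443611/236185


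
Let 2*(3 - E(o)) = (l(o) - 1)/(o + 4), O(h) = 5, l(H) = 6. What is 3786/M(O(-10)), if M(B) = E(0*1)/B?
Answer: 151440/19 ≈ 7970.5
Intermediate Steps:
E(o) = 3 - 5/(2*(4 + o)) (E(o) = 3 - (6 - 1)/(2*(o + 4)) = 3 - 5/(2*(4 + o)))
M(B) = 19/(8*B) (M(B) = ((19 + 6*(0*1))/(2*(4 + 0*1)))/B = ((19 + 6*0)/(2*(4 + 0)))/B = ((½)*(19 + 0)/4)/B = ((½)*(¼)*19)/B = 19/(8*B))
3786/M(O(-10)) = 3786/(((19/8)/5)) = 3786/(((19/8)*(⅕))) = 3786/(19/40) = 3786*(40/19) = 151440/19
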